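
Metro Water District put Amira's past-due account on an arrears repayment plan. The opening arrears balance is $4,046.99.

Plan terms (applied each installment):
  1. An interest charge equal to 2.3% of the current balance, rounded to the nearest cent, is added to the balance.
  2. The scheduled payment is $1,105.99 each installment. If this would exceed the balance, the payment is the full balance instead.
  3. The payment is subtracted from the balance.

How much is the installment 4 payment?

Installment 1: opening $4,046.99; interest $93.08 → $4,140.07; payment $1,105.99; balance $3,034.08
Installment 2: opening $3,034.08; interest $69.78 → $3,103.86; payment $1,105.99; balance $1,997.87
Installment 3: opening $1,997.87; interest $45.95 → $2,043.82; payment $1,105.99; balance $937.83
Installment 4: opening $937.83; interest $21.57 → $959.40; payment $959.40; balance $0.00

$959.40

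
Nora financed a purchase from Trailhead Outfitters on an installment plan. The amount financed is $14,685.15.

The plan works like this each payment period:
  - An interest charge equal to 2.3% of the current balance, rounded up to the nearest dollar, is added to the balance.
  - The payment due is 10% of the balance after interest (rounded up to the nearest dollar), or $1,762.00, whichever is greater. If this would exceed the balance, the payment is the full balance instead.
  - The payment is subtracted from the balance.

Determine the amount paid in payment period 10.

Payment period 1: $14,685.15 +$338.00 interest = $15,023.15; pay $1,762.00 → $13,261.15
Payment period 2: $13,261.15 +$306.00 interest = $13,567.15; pay $1,762.00 → $11,805.15
Payment period 3: $11,805.15 +$272.00 interest = $12,077.15; pay $1,762.00 → $10,315.15
Payment period 4: $10,315.15 +$238.00 interest = $10,553.15; pay $1,762.00 → $8,791.15
Payment period 5: $8,791.15 +$203.00 interest = $8,994.15; pay $1,762.00 → $7,232.15
Payment period 6: $7,232.15 +$167.00 interest = $7,399.15; pay $1,762.00 → $5,637.15
Payment period 7: $5,637.15 +$130.00 interest = $5,767.15; pay $1,762.00 → $4,005.15
Payment period 8: $4,005.15 +$93.00 interest = $4,098.15; pay $1,762.00 → $2,336.15
Payment period 9: $2,336.15 +$54.00 interest = $2,390.15; pay $1,762.00 → $628.15
Payment period 10: $628.15 +$15.00 interest = $643.15; pay $643.15 → $0.00

$643.15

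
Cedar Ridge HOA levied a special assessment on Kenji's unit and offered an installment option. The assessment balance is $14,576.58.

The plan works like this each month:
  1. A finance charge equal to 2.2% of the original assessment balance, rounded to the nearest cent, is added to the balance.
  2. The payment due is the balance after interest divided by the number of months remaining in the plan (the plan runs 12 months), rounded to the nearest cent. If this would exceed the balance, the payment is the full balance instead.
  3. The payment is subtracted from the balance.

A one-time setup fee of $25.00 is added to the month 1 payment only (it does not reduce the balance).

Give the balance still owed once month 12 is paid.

Month 1: opening $14,576.58; interest $320.68 → $14,897.26; payment $1,241.44 (+ $25.00 fee); balance $13,655.82
Month 2: opening $13,655.82; interest $320.68 → $13,976.50; payment $1,270.59; balance $12,705.91
Month 3: opening $12,705.91; interest $320.68 → $13,026.59; payment $1,302.66; balance $11,723.93
Month 4: opening $11,723.93; interest $320.68 → $12,044.61; payment $1,338.29; balance $10,706.32
Month 5: opening $10,706.32; interest $320.68 → $11,027.00; payment $1,378.38; balance $9,648.62
Month 6: opening $9,648.62; interest $320.68 → $9,969.30; payment $1,424.19; balance $8,545.11
Month 7: opening $8,545.11; interest $320.68 → $8,865.79; payment $1,477.63; balance $7,388.16
Month 8: opening $7,388.16; interest $320.68 → $7,708.84; payment $1,541.77; balance $6,167.07
Month 9: opening $6,167.07; interest $320.68 → $6,487.75; payment $1,621.94; balance $4,865.81
Month 10: opening $4,865.81; interest $320.68 → $5,186.49; payment $1,728.83; balance $3,457.66
Month 11: opening $3,457.66; interest $320.68 → $3,778.34; payment $1,889.17; balance $1,889.17
Month 12: opening $1,889.17; interest $320.68 → $2,209.85; payment $2,209.85; balance $0.00

$0.00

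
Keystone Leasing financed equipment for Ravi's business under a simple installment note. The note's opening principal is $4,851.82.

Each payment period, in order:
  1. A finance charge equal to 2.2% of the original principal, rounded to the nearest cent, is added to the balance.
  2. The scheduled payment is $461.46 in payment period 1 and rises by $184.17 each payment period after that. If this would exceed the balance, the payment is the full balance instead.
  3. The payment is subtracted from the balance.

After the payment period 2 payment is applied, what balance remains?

$3,958.21

# | Opening | Interest | Payment | End bal
1 | $4,851.82 | $106.74 | $461.46 | $4,497.10
2 | $4,497.10 | $106.74 | $645.63 | $3,958.21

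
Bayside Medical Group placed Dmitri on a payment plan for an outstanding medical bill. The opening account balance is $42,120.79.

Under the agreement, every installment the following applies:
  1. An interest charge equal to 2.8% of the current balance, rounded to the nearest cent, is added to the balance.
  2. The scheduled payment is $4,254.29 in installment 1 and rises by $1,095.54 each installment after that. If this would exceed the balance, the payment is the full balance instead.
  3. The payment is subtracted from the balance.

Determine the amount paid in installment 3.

Installment 1: $42,120.79 +$1,179.38 interest = $43,300.17; pay $4,254.29 → $39,045.88
Installment 2: $39,045.88 +$1,093.28 interest = $40,139.16; pay $5,349.83 → $34,789.33
Installment 3: $34,789.33 +$974.10 interest = $35,763.43; pay $6,445.37 → $29,318.06

$6,445.37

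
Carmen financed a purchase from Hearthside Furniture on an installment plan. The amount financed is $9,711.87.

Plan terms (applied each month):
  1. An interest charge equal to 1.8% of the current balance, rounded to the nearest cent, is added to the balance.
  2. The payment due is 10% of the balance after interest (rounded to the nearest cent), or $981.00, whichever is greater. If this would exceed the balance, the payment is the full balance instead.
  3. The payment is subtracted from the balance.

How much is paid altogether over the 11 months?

$10,790.50

Month 1: $9,711.87 +$174.81 interest = $9,886.68; pay $988.67 → $8,898.01
Month 2: $8,898.01 +$160.16 interest = $9,058.17; pay $981.00 → $8,077.17
Month 3: $8,077.17 +$145.39 interest = $8,222.56; pay $981.00 → $7,241.56
Month 4: $7,241.56 +$130.35 interest = $7,371.91; pay $981.00 → $6,390.91
Month 5: $6,390.91 +$115.04 interest = $6,505.95; pay $981.00 → $5,524.95
Month 6: $5,524.95 +$99.45 interest = $5,624.40; pay $981.00 → $4,643.40
Month 7: $4,643.40 +$83.58 interest = $4,726.98; pay $981.00 → $3,745.98
Month 8: $3,745.98 +$67.43 interest = $3,813.41; pay $981.00 → $2,832.41
Month 9: $2,832.41 +$50.98 interest = $2,883.39; pay $981.00 → $1,902.39
Month 10: $1,902.39 +$34.24 interest = $1,936.63; pay $981.00 → $955.63
Month 11: $955.63 +$17.20 interest = $972.83; pay $972.83 → $0.00
Total paid: $10,790.50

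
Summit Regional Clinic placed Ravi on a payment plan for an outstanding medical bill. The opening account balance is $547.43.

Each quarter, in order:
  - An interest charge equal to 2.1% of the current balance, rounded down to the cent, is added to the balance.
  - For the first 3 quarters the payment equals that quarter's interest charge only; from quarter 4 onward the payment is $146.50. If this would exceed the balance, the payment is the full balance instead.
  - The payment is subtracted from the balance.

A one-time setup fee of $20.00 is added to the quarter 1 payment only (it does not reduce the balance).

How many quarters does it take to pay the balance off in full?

7

Quarter 1: opening $547.43; interest $11.49 → $558.92; payment $11.49 (+ $20.00 fee); balance $547.43
Quarter 2: opening $547.43; interest $11.49 → $558.92; payment $11.49; balance $547.43
Quarter 3: opening $547.43; interest $11.49 → $558.92; payment $11.49; balance $547.43
Quarter 4: opening $547.43; interest $11.49 → $558.92; payment $146.50; balance $412.42
Quarter 5: opening $412.42; interest $8.66 → $421.08; payment $146.50; balance $274.58
Quarter 6: opening $274.58; interest $5.76 → $280.34; payment $146.50; balance $133.84
Quarter 7: opening $133.84; interest $2.81 → $136.65; payment $136.65; balance $0.00
Balance reaches $0.00 in quarter 7.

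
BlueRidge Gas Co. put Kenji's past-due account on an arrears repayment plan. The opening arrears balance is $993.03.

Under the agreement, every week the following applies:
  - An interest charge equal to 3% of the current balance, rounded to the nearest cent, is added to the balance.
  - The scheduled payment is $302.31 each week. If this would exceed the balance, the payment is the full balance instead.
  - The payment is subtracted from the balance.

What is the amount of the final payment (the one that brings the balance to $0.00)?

Week 1: opening $993.03; interest $29.79 → $1,022.82; payment $302.31; balance $720.51
Week 2: opening $720.51; interest $21.62 → $742.13; payment $302.31; balance $439.82
Week 3: opening $439.82; interest $13.19 → $453.01; payment $302.31; balance $150.70
Week 4: opening $150.70; interest $4.52 → $155.22; payment $155.22; balance $0.00

$155.22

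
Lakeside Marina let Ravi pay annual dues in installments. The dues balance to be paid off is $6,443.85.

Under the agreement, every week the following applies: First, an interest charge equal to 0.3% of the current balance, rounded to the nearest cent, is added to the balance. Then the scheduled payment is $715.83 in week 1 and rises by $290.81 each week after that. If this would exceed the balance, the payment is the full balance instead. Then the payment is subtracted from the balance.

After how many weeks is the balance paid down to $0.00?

6

# | Opening | Interest | Payment | End bal
1 | $6,443.85 | $19.33 | $715.83 | $5,747.35
2 | $5,747.35 | $17.24 | $1,006.64 | $4,757.95
3 | $4,757.95 | $14.27 | $1,297.45 | $3,474.77
4 | $3,474.77 | $10.42 | $1,588.26 | $1,896.93
5 | $1,896.93 | $5.69 | $1,879.07 | $23.55
6 | $23.55 | $0.07 | $23.62 | $0.00
Balance reaches $0.00 in week 6.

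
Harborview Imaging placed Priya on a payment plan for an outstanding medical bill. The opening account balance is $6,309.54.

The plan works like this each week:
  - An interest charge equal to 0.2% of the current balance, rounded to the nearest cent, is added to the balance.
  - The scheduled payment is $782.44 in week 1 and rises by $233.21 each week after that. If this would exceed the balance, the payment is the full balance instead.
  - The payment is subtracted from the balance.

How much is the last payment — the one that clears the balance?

$108.46

Week 1: $6,309.54 +$12.62 interest = $6,322.16; pay $782.44 → $5,539.72
Week 2: $5,539.72 +$11.08 interest = $5,550.80; pay $1,015.65 → $4,535.15
Week 3: $4,535.15 +$9.07 interest = $4,544.22; pay $1,248.86 → $3,295.36
Week 4: $3,295.36 +$6.59 interest = $3,301.95; pay $1,482.07 → $1,819.88
Week 5: $1,819.88 +$3.64 interest = $1,823.52; pay $1,715.28 → $108.24
Week 6: $108.24 +$0.22 interest = $108.46; pay $108.46 → $0.00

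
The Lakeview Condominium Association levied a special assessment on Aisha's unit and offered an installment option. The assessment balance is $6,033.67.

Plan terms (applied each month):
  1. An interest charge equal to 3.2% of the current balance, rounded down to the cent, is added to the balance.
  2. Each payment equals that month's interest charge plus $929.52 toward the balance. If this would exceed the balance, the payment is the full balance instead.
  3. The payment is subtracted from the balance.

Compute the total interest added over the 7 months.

Month 1: opening $6,033.67; interest $193.07 → $6,226.74; payment $1,122.59; balance $5,104.15
Month 2: opening $5,104.15; interest $163.33 → $5,267.48; payment $1,092.85; balance $4,174.63
Month 3: opening $4,174.63; interest $133.58 → $4,308.21; payment $1,063.10; balance $3,245.11
Month 4: opening $3,245.11; interest $103.84 → $3,348.95; payment $1,033.36; balance $2,315.59
Month 5: opening $2,315.59; interest $74.09 → $2,389.68; payment $1,003.61; balance $1,386.07
Month 6: opening $1,386.07; interest $44.35 → $1,430.42; payment $973.87; balance $456.55
Month 7: opening $456.55; interest $14.60 → $471.15; payment $471.15; balance $0.00
Total interest: $193.07 + $163.33 + $133.58 + $103.84 + $74.09 + $44.35 + $14.60 = $726.86

$726.86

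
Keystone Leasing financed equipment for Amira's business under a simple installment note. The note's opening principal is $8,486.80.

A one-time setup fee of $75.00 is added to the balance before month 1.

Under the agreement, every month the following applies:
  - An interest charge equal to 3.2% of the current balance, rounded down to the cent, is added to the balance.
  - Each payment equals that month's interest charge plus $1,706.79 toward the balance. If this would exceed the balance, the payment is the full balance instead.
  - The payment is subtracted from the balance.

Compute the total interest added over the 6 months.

# | Opening | Interest | Payment | End bal
1 | $8,561.80 | $273.97 | $1,980.76 | $6,855.01
2 | $6,855.01 | $219.36 | $1,926.15 | $5,148.22
3 | $5,148.22 | $164.74 | $1,871.53 | $3,441.43
4 | $3,441.43 | $110.12 | $1,816.91 | $1,734.64
5 | $1,734.64 | $55.50 | $1,762.29 | $27.85
6 | $27.85 | $0.89 | $28.74 | $0.00
Total interest: $273.97 + $219.36 + $164.74 + $110.12 + $55.50 + $0.89 = $824.58

$824.58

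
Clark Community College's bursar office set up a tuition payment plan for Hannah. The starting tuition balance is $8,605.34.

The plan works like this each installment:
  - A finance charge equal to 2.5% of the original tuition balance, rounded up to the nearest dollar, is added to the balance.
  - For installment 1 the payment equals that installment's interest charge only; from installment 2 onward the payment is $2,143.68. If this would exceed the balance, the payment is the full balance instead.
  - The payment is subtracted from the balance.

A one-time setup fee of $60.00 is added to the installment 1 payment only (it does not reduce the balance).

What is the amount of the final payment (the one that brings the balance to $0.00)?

Installment 1: opening $8,605.34; interest $216.00 → $8,821.34; payment $216.00 (+ $60.00 fee); balance $8,605.34
Installment 2: opening $8,605.34; interest $216.00 → $8,821.34; payment $2,143.68; balance $6,677.66
Installment 3: opening $6,677.66; interest $216.00 → $6,893.66; payment $2,143.68; balance $4,749.98
Installment 4: opening $4,749.98; interest $216.00 → $4,965.98; payment $2,143.68; balance $2,822.30
Installment 5: opening $2,822.30; interest $216.00 → $3,038.30; payment $2,143.68; balance $894.62
Installment 6: opening $894.62; interest $216.00 → $1,110.62; payment $1,110.62; balance $0.00

$1,110.62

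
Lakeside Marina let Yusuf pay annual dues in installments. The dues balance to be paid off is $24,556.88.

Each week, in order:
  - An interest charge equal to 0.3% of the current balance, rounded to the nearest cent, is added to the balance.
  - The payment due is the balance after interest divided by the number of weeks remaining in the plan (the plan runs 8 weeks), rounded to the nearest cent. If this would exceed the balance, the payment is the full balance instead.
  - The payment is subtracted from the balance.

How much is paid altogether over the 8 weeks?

$24,890.72

Week 1: opening $24,556.88; interest $73.67 → $24,630.55; payment $3,078.82; balance $21,551.73
Week 2: opening $21,551.73; interest $64.66 → $21,616.39; payment $3,088.06; balance $18,528.33
Week 3: opening $18,528.33; interest $55.58 → $18,583.91; payment $3,097.32; balance $15,486.59
Week 4: opening $15,486.59; interest $46.46 → $15,533.05; payment $3,106.61; balance $12,426.44
Week 5: opening $12,426.44; interest $37.28 → $12,463.72; payment $3,115.93; balance $9,347.79
Week 6: opening $9,347.79; interest $28.04 → $9,375.83; payment $3,125.28; balance $6,250.55
Week 7: opening $6,250.55; interest $18.75 → $6,269.30; payment $3,134.65; balance $3,134.65
Week 8: opening $3,134.65; interest $9.40 → $3,144.05; payment $3,144.05; balance $0.00
Total paid: $24,890.72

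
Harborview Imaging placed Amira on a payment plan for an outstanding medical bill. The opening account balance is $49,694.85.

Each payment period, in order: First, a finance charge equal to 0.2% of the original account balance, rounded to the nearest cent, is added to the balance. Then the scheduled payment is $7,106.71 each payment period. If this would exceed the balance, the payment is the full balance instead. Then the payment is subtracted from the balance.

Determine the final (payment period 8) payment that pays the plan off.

Payment period 1: opening $49,694.85; interest $99.39 → $49,794.24; payment $7,106.71; balance $42,687.53
Payment period 2: opening $42,687.53; interest $99.39 → $42,786.92; payment $7,106.71; balance $35,680.21
Payment period 3: opening $35,680.21; interest $99.39 → $35,779.60; payment $7,106.71; balance $28,672.89
Payment period 4: opening $28,672.89; interest $99.39 → $28,772.28; payment $7,106.71; balance $21,665.57
Payment period 5: opening $21,665.57; interest $99.39 → $21,764.96; payment $7,106.71; balance $14,658.25
Payment period 6: opening $14,658.25; interest $99.39 → $14,757.64; payment $7,106.71; balance $7,650.93
Payment period 7: opening $7,650.93; interest $99.39 → $7,750.32; payment $7,106.71; balance $643.61
Payment period 8: opening $643.61; interest $99.39 → $743.00; payment $743.00; balance $0.00

$743.00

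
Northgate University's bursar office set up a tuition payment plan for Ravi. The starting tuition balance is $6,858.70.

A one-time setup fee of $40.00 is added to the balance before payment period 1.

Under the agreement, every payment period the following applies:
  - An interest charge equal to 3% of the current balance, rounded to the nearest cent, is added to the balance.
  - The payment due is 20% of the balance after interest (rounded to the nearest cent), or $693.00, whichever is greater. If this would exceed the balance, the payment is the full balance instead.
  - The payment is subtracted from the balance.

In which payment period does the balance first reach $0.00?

10

Payment period 1: opening $6,898.70; interest $206.96 → $7,105.66; payment $1,421.13; balance $5,684.53
Payment period 2: opening $5,684.53; interest $170.54 → $5,855.07; payment $1,171.01; balance $4,684.06
Payment period 3: opening $4,684.06; interest $140.52 → $4,824.58; payment $964.92; balance $3,859.66
Payment period 4: opening $3,859.66; interest $115.79 → $3,975.45; payment $795.09; balance $3,180.36
Payment period 5: opening $3,180.36; interest $95.41 → $3,275.77; payment $693.00; balance $2,582.77
Payment period 6: opening $2,582.77; interest $77.48 → $2,660.25; payment $693.00; balance $1,967.25
Payment period 7: opening $1,967.25; interest $59.02 → $2,026.27; payment $693.00; balance $1,333.27
Payment period 8: opening $1,333.27; interest $40.00 → $1,373.27; payment $693.00; balance $680.27
Payment period 9: opening $680.27; interest $20.41 → $700.68; payment $693.00; balance $7.68
Payment period 10: opening $7.68; interest $0.23 → $7.91; payment $7.91; balance $0.00
Balance reaches $0.00 in payment period 10.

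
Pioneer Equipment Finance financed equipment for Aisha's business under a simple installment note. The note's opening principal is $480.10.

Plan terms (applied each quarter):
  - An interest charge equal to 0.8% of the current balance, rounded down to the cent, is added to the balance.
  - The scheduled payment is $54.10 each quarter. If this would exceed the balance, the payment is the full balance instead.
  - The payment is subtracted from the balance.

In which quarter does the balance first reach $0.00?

10

Quarter 1: $480.10 +$3.84 interest = $483.94; pay $54.10 → $429.84
Quarter 2: $429.84 +$3.43 interest = $433.27; pay $54.10 → $379.17
Quarter 3: $379.17 +$3.03 interest = $382.20; pay $54.10 → $328.10
Quarter 4: $328.10 +$2.62 interest = $330.72; pay $54.10 → $276.62
Quarter 5: $276.62 +$2.21 interest = $278.83; pay $54.10 → $224.73
Quarter 6: $224.73 +$1.79 interest = $226.52; pay $54.10 → $172.42
Quarter 7: $172.42 +$1.37 interest = $173.79; pay $54.10 → $119.69
Quarter 8: $119.69 +$0.95 interest = $120.64; pay $54.10 → $66.54
Quarter 9: $66.54 +$0.53 interest = $67.07; pay $54.10 → $12.97
Quarter 10: $12.97 +$0.10 interest = $13.07; pay $13.07 → $0.00
Balance reaches $0.00 in quarter 10.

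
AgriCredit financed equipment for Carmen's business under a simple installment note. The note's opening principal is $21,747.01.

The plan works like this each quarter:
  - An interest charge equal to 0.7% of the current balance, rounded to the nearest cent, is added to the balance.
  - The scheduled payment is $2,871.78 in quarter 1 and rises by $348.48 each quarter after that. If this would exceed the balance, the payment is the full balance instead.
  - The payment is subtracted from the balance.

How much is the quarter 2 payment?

Quarter 1: opening $21,747.01; interest $152.23 → $21,899.24; payment $2,871.78; balance $19,027.46
Quarter 2: opening $19,027.46; interest $133.19 → $19,160.65; payment $3,220.26; balance $15,940.39

$3,220.26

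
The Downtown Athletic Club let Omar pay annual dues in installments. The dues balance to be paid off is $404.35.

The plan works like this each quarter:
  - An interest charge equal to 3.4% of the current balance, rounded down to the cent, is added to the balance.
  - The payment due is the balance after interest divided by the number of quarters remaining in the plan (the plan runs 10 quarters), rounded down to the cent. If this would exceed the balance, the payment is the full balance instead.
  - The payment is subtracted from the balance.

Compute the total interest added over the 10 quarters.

Quarter 1: opening $404.35; interest $13.74 → $418.09; payment $41.80; balance $376.29
Quarter 2: opening $376.29; interest $12.79 → $389.08; payment $43.23; balance $345.85
Quarter 3: opening $345.85; interest $11.75 → $357.60; payment $44.70; balance $312.90
Quarter 4: opening $312.90; interest $10.63 → $323.53; payment $46.21; balance $277.32
Quarter 5: opening $277.32; interest $9.42 → $286.74; payment $47.79; balance $238.95
Quarter 6: opening $238.95; interest $8.12 → $247.07; payment $49.41; balance $197.66
Quarter 7: opening $197.66; interest $6.72 → $204.38; payment $51.09; balance $153.29
Quarter 8: opening $153.29; interest $5.21 → $158.50; payment $52.83; balance $105.67
Quarter 9: opening $105.67; interest $3.59 → $109.26; payment $54.63; balance $54.63
Quarter 10: opening $54.63; interest $1.85 → $56.48; payment $56.48; balance $0.00
Total interest: $13.74 + $12.79 + $11.75 + $10.63 + $9.42 + $8.12 + $6.72 + $5.21 + $3.59 + $1.85 = $83.82

$83.82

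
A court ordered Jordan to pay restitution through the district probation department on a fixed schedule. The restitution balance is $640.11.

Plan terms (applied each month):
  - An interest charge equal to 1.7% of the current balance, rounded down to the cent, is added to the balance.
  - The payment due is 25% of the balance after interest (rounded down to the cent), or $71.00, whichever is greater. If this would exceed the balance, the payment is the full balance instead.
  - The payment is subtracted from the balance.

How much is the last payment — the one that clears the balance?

$11.44

Month 1: opening $640.11; interest $10.88 → $650.99; payment $162.74; balance $488.25
Month 2: opening $488.25; interest $8.30 → $496.55; payment $124.13; balance $372.42
Month 3: opening $372.42; interest $6.33 → $378.75; payment $94.68; balance $284.07
Month 4: opening $284.07; interest $4.82 → $288.89; payment $72.22; balance $216.67
Month 5: opening $216.67; interest $3.68 → $220.35; payment $71.00; balance $149.35
Month 6: opening $149.35; interest $2.53 → $151.88; payment $71.00; balance $80.88
Month 7: opening $80.88; interest $1.37 → $82.25; payment $71.00; balance $11.25
Month 8: opening $11.25; interest $0.19 → $11.44; payment $11.44; balance $0.00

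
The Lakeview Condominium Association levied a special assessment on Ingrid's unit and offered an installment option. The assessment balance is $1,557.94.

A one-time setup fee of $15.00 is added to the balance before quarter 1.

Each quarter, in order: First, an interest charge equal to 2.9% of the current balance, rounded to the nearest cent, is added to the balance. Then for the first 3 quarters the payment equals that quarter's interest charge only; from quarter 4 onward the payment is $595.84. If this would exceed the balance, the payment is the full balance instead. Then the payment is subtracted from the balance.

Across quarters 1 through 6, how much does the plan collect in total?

Quarter 1: $1,572.94 +$45.62 interest = $1,618.56; pay $45.62 → $1,572.94
Quarter 2: $1,572.94 +$45.62 interest = $1,618.56; pay $45.62 → $1,572.94
Quarter 3: $1,572.94 +$45.62 interest = $1,618.56; pay $45.62 → $1,572.94
Quarter 4: $1,572.94 +$45.62 interest = $1,618.56; pay $595.84 → $1,022.72
Quarter 5: $1,022.72 +$29.66 interest = $1,052.38; pay $595.84 → $456.54
Quarter 6: $456.54 +$13.24 interest = $469.78; pay $469.78 → $0.00
Total paid: $1,798.32

$1,798.32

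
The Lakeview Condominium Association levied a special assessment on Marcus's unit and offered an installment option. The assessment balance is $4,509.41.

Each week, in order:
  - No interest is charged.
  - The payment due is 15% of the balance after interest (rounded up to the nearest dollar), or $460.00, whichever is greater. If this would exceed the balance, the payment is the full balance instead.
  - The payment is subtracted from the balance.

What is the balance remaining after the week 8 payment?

Week 1: opening $4,509.41; payment $677.00; balance $3,832.41
Week 2: opening $3,832.41; payment $575.00; balance $3,257.41
Week 3: opening $3,257.41; payment $489.00; balance $2,768.41
Week 4: opening $2,768.41; payment $460.00; balance $2,308.41
Week 5: opening $2,308.41; payment $460.00; balance $1,848.41
Week 6: opening $1,848.41; payment $460.00; balance $1,388.41
Week 7: opening $1,388.41; payment $460.00; balance $928.41
Week 8: opening $928.41; payment $460.00; balance $468.41

$468.41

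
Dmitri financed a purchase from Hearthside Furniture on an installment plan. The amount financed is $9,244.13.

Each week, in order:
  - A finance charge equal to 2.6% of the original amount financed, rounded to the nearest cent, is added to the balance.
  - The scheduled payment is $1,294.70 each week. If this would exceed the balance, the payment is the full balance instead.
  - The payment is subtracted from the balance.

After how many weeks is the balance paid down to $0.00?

Week 1: $9,244.13 +$240.35 interest = $9,484.48; pay $1,294.70 → $8,189.78
Week 2: $8,189.78 +$240.35 interest = $8,430.13; pay $1,294.70 → $7,135.43
Week 3: $7,135.43 +$240.35 interest = $7,375.78; pay $1,294.70 → $6,081.08
Week 4: $6,081.08 +$240.35 interest = $6,321.43; pay $1,294.70 → $5,026.73
Week 5: $5,026.73 +$240.35 interest = $5,267.08; pay $1,294.70 → $3,972.38
Week 6: $3,972.38 +$240.35 interest = $4,212.73; pay $1,294.70 → $2,918.03
Week 7: $2,918.03 +$240.35 interest = $3,158.38; pay $1,294.70 → $1,863.68
Week 8: $1,863.68 +$240.35 interest = $2,104.03; pay $1,294.70 → $809.33
Week 9: $809.33 +$240.35 interest = $1,049.68; pay $1,049.68 → $0.00
Balance reaches $0.00 in week 9.

9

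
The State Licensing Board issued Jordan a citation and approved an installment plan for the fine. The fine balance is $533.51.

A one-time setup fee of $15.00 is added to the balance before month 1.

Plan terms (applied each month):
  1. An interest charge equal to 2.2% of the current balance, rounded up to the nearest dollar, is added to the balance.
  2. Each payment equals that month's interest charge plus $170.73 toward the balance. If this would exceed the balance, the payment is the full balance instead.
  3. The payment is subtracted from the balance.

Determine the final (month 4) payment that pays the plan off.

Month 1: opening $548.51; interest $13.00 → $561.51; payment $183.73; balance $377.78
Month 2: opening $377.78; interest $9.00 → $386.78; payment $179.73; balance $207.05
Month 3: opening $207.05; interest $5.00 → $212.05; payment $175.73; balance $36.32
Month 4: opening $36.32; interest $1.00 → $37.32; payment $37.32; balance $0.00

$37.32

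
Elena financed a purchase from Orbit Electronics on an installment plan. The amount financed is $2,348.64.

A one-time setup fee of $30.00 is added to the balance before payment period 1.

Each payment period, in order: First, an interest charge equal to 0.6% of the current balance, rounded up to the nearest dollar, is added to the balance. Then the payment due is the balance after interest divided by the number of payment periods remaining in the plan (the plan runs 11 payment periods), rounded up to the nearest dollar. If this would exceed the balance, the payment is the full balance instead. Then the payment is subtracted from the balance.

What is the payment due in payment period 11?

Payment period 1: $2,378.64 +$15.00 interest = $2,393.64; pay $218.00 → $2,175.64
Payment period 2: $2,175.64 +$14.00 interest = $2,189.64; pay $219.00 → $1,970.64
Payment period 3: $1,970.64 +$12.00 interest = $1,982.64; pay $221.00 → $1,761.64
Payment period 4: $1,761.64 +$11.00 interest = $1,772.64; pay $222.00 → $1,550.64
Payment period 5: $1,550.64 +$10.00 interest = $1,560.64; pay $223.00 → $1,337.64
Payment period 6: $1,337.64 +$9.00 interest = $1,346.64; pay $225.00 → $1,121.64
Payment period 7: $1,121.64 +$7.00 interest = $1,128.64; pay $226.00 → $902.64
Payment period 8: $902.64 +$6.00 interest = $908.64; pay $228.00 → $680.64
Payment period 9: $680.64 +$5.00 interest = $685.64; pay $229.00 → $456.64
Payment period 10: $456.64 +$3.00 interest = $459.64; pay $230.00 → $229.64
Payment period 11: $229.64 +$2.00 interest = $231.64; pay $231.64 → $0.00

$231.64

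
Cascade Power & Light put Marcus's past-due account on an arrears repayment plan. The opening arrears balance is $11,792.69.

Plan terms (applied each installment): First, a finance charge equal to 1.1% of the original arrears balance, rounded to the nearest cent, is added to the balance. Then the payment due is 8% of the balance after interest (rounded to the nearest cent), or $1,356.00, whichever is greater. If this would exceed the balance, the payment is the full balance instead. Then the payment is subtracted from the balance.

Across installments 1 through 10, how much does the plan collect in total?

Installment 1: opening $11,792.69; interest $129.72 → $11,922.41; payment $1,356.00; balance $10,566.41
Installment 2: opening $10,566.41; interest $129.72 → $10,696.13; payment $1,356.00; balance $9,340.13
Installment 3: opening $9,340.13; interest $129.72 → $9,469.85; payment $1,356.00; balance $8,113.85
Installment 4: opening $8,113.85; interest $129.72 → $8,243.57; payment $1,356.00; balance $6,887.57
Installment 5: opening $6,887.57; interest $129.72 → $7,017.29; payment $1,356.00; balance $5,661.29
Installment 6: opening $5,661.29; interest $129.72 → $5,791.01; payment $1,356.00; balance $4,435.01
Installment 7: opening $4,435.01; interest $129.72 → $4,564.73; payment $1,356.00; balance $3,208.73
Installment 8: opening $3,208.73; interest $129.72 → $3,338.45; payment $1,356.00; balance $1,982.45
Installment 9: opening $1,982.45; interest $129.72 → $2,112.17; payment $1,356.00; balance $756.17
Installment 10: opening $756.17; interest $129.72 → $885.89; payment $885.89; balance $0.00
Total paid: $13,089.89

$13,089.89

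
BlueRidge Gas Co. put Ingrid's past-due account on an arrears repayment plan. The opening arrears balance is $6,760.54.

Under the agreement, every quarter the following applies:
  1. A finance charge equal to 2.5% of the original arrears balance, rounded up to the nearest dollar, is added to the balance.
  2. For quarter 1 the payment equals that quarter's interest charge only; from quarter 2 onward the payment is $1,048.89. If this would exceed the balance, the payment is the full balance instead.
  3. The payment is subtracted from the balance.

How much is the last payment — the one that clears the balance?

$778.31

Quarter 1: $6,760.54 +$170.00 interest = $6,930.54; pay $170.00 → $6,760.54
Quarter 2: $6,760.54 +$170.00 interest = $6,930.54; pay $1,048.89 → $5,881.65
Quarter 3: $5,881.65 +$170.00 interest = $6,051.65; pay $1,048.89 → $5,002.76
Quarter 4: $5,002.76 +$170.00 interest = $5,172.76; pay $1,048.89 → $4,123.87
Quarter 5: $4,123.87 +$170.00 interest = $4,293.87; pay $1,048.89 → $3,244.98
Quarter 6: $3,244.98 +$170.00 interest = $3,414.98; pay $1,048.89 → $2,366.09
Quarter 7: $2,366.09 +$170.00 interest = $2,536.09; pay $1,048.89 → $1,487.20
Quarter 8: $1,487.20 +$170.00 interest = $1,657.20; pay $1,048.89 → $608.31
Quarter 9: $608.31 +$170.00 interest = $778.31; pay $778.31 → $0.00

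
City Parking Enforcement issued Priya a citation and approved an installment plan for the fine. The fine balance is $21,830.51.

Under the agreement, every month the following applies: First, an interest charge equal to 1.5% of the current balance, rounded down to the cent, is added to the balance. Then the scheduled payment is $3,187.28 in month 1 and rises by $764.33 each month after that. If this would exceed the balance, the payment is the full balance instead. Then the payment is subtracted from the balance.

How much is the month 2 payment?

$3,951.61

Month 1: opening $21,830.51; interest $327.45 → $22,157.96; payment $3,187.28; balance $18,970.68
Month 2: opening $18,970.68; interest $284.56 → $19,255.24; payment $3,951.61; balance $15,303.63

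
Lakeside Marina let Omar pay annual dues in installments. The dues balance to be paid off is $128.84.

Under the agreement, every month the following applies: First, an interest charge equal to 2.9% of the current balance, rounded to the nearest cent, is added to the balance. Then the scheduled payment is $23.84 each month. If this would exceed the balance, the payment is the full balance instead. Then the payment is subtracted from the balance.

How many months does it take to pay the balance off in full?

6

Month 1: opening $128.84; interest $3.74 → $132.58; payment $23.84; balance $108.74
Month 2: opening $108.74; interest $3.15 → $111.89; payment $23.84; balance $88.05
Month 3: opening $88.05; interest $2.55 → $90.60; payment $23.84; balance $66.76
Month 4: opening $66.76; interest $1.94 → $68.70; payment $23.84; balance $44.86
Month 5: opening $44.86; interest $1.30 → $46.16; payment $23.84; balance $22.32
Month 6: opening $22.32; interest $0.65 → $22.97; payment $22.97; balance $0.00
Balance reaches $0.00 in month 6.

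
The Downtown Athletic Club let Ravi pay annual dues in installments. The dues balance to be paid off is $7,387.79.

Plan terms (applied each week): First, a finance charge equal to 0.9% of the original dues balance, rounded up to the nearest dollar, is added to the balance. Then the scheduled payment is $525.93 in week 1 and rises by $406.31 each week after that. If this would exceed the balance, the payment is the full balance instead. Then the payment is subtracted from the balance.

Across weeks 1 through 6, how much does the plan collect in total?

$7,789.79

Week 1: $7,387.79 +$67.00 interest = $7,454.79; pay $525.93 → $6,928.86
Week 2: $6,928.86 +$67.00 interest = $6,995.86; pay $932.24 → $6,063.62
Week 3: $6,063.62 +$67.00 interest = $6,130.62; pay $1,338.55 → $4,792.07
Week 4: $4,792.07 +$67.00 interest = $4,859.07; pay $1,744.86 → $3,114.21
Week 5: $3,114.21 +$67.00 interest = $3,181.21; pay $2,151.17 → $1,030.04
Week 6: $1,030.04 +$67.00 interest = $1,097.04; pay $1,097.04 → $0.00
Total paid: $7,789.79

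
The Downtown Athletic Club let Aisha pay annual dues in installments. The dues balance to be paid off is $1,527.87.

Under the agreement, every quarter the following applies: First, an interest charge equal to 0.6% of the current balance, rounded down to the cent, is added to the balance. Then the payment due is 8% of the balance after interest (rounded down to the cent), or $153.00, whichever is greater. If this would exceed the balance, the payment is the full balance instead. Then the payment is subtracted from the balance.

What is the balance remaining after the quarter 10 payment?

$50.04

# | Opening | Interest | Payment | End bal
1 | $1,527.87 | $9.16 | $153.00 | $1,384.03
2 | $1,384.03 | $8.30 | $153.00 | $1,239.33
3 | $1,239.33 | $7.43 | $153.00 | $1,093.76
4 | $1,093.76 | $6.56 | $153.00 | $947.32
5 | $947.32 | $5.68 | $153.00 | $800.00
6 | $800.00 | $4.80 | $153.00 | $651.80
7 | $651.80 | $3.91 | $153.00 | $502.71
8 | $502.71 | $3.01 | $153.00 | $352.72
9 | $352.72 | $2.11 | $153.00 | $201.83
10 | $201.83 | $1.21 | $153.00 | $50.04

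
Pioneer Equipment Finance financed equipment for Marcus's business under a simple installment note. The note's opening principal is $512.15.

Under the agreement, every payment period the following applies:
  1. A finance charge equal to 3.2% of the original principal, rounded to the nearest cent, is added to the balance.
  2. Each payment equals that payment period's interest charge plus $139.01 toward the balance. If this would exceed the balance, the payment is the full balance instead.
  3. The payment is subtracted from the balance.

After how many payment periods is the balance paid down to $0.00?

4

Payment period 1: $512.15 +$16.39 interest = $528.54; pay $155.40 → $373.14
Payment period 2: $373.14 +$16.39 interest = $389.53; pay $155.40 → $234.13
Payment period 3: $234.13 +$16.39 interest = $250.52; pay $155.40 → $95.12
Payment period 4: $95.12 +$16.39 interest = $111.51; pay $111.51 → $0.00
Balance reaches $0.00 in payment period 4.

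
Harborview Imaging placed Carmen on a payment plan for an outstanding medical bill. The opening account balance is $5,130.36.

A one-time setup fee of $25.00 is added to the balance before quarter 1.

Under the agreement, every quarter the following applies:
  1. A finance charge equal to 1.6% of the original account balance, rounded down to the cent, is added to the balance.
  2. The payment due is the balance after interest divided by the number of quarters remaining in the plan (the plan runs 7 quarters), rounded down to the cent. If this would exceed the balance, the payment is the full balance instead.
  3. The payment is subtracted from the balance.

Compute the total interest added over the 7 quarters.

Quarter 1: $5,155.36 +$82.08 interest = $5,237.44; pay $748.20 → $4,489.24
Quarter 2: $4,489.24 +$82.08 interest = $4,571.32; pay $761.88 → $3,809.44
Quarter 3: $3,809.44 +$82.08 interest = $3,891.52; pay $778.30 → $3,113.22
Quarter 4: $3,113.22 +$82.08 interest = $3,195.30; pay $798.82 → $2,396.48
Quarter 5: $2,396.48 +$82.08 interest = $2,478.56; pay $826.18 → $1,652.38
Quarter 6: $1,652.38 +$82.08 interest = $1,734.46; pay $867.23 → $867.23
Quarter 7: $867.23 +$82.08 interest = $949.31; pay $949.31 → $0.00
Total interest: $82.08 + $82.08 + $82.08 + $82.08 + $82.08 + $82.08 + $82.08 = $574.56

$574.56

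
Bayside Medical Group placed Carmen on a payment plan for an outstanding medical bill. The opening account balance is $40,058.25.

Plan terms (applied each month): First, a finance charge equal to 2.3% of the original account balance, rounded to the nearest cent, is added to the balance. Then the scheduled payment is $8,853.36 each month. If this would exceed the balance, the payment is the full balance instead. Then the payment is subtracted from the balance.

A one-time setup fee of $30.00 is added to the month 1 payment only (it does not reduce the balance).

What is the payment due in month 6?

Month 1: $40,058.25 +$921.34 interest = $40,979.59; pay $8,853.36 (+ $30.00 fee) → $32,126.23
Month 2: $32,126.23 +$921.34 interest = $33,047.57; pay $8,853.36 → $24,194.21
Month 3: $24,194.21 +$921.34 interest = $25,115.55; pay $8,853.36 → $16,262.19
Month 4: $16,262.19 +$921.34 interest = $17,183.53; pay $8,853.36 → $8,330.17
Month 5: $8,330.17 +$921.34 interest = $9,251.51; pay $8,853.36 → $398.15
Month 6: $398.15 +$921.34 interest = $1,319.49; pay $1,319.49 → $0.00

$1,319.49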